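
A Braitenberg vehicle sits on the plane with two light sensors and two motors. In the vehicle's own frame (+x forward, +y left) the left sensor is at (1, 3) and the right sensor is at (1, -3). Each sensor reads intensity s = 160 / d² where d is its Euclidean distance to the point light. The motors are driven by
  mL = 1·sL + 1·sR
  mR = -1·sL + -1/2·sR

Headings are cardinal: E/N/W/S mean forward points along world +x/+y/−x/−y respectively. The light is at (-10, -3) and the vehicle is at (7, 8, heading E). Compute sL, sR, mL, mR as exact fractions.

left sensor world pos  = (8, 11); dL² = 520
right sensor world pos = (8, 5); dR² = 388
sL = 160/520 = 4/13
sR = 160/388 = 40/97
mL = 1·sL + 1·sR = 908/1261
mR = -1·sL + -1/2·sR = -648/1261

4/13 40/97 908/1261 -648/1261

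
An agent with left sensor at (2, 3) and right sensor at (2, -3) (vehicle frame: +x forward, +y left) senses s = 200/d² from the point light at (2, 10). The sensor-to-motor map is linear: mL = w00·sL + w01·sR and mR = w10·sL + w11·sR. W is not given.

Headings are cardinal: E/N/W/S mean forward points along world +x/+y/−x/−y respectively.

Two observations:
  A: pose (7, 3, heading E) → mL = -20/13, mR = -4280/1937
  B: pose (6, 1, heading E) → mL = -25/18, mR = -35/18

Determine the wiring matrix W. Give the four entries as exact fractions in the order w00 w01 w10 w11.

-1/2 0 -1/2 -1/2

obs A: pose=(7,3,E) → sL=40/13, sR=200/149, mL=-20/13, mR=-4280/1937
obs B: pose=(6,1,E) → sL=25/9, sR=10/9, mL=-25/18, mR=-35/18
sensor matrix S = [[40/13, 200/149], [25/9, 10/9]]; det S = -600/1937
solve [mL_A; mL_B] = S·[w00; w01] and [mR_A; mR_B] = S·[w10; w11]:
  w00 = -1/2, w01 = 0, w10 = -1/2, w11 = -1/2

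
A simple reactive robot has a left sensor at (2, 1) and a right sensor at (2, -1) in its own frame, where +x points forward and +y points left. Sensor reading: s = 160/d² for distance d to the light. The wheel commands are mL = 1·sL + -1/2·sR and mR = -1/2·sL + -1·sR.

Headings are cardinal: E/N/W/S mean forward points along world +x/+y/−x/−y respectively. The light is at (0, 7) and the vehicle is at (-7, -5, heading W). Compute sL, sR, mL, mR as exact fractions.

16/25 80/101 616/2525 -2808/2525

left sensor world pos  = (-9, -6); dL² = 250
right sensor world pos = (-9, -4); dR² = 202
sL = 160/250 = 16/25
sR = 160/202 = 80/101
mL = 1·sL + -1/2·sR = 616/2525
mR = -1/2·sL + -1·sR = -2808/2525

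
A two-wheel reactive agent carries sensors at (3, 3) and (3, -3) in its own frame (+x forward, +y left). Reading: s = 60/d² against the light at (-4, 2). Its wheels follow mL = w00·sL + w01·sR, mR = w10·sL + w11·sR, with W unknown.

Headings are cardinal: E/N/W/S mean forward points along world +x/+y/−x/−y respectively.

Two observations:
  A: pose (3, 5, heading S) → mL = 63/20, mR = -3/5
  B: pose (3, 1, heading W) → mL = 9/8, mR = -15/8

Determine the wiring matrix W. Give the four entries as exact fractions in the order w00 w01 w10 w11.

obs A: pose=(3,5,S) → sL=3/5, sR=15/4, mL=63/20, mR=-3/5
obs B: pose=(3,1,W) → sL=15/8, sR=3, mL=9/8, mR=-15/8
sensor matrix S = [[3/5, 15/4], [15/8, 3]]; det S = -837/160
solve [mL_A; mL_B] = S·[w00; w01] and [mR_A; mR_B] = S·[w10; w11]:
  w00 = -1, w01 = 1, w10 = -1, w11 = 0

-1 1 -1 0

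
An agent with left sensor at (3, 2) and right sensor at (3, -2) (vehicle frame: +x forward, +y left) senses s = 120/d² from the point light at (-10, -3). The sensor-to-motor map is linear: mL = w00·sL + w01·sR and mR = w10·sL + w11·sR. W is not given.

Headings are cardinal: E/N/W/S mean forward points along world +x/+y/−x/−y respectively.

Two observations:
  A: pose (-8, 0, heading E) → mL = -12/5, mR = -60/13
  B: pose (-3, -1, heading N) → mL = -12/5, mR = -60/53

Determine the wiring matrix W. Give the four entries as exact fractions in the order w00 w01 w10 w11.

obs A: pose=(-8,0,E) → sL=12/5, sR=60/13, mL=-12/5, mR=-60/13
obs B: pose=(-3,-1,N) → sL=12/5, sR=60/53, mL=-12/5, mR=-60/53
sensor matrix S = [[12/5, 60/13], [12/5, 60/53]]; det S = -5760/689
solve [mL_A; mL_B] = S·[w00; w01] and [mR_A; mR_B] = S·[w10; w11]:
  w00 = -1, w01 = 0, w10 = 0, w11 = -1

-1 0 0 -1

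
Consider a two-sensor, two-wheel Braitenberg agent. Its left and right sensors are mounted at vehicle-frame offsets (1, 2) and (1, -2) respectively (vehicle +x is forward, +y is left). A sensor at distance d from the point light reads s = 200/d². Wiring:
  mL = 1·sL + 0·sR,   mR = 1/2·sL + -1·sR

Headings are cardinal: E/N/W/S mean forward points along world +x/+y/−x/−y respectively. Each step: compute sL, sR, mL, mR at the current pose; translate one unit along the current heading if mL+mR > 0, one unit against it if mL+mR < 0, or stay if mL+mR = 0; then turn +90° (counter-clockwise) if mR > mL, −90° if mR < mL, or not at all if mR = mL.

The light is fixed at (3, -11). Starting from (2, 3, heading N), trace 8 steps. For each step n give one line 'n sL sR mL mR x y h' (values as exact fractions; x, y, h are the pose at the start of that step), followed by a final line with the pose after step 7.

0 100/117 100/113 100/117 -6050/13221 2 3 N
1 200/289 200/169 200/289 -40900/48841 2 4 E
2 50/49 50/53 50/49 -1125/2597 1 4 S
3 200/153 40/53 200/153 -820/8109 1 3 W
4 4/5 100/113 4/5 -274/565 0 3 N
5 200/293 200/173 200/293 -41300/50689 0 4 E
6 1 25/29 1 -21/58 -1 4 S
7 200/169 200/281 200/169 -5700/47489 -1 3 W
final -2 3 N

n=0: pose=(2,3,N); sL=100/117, sR=100/113; mL=100/117, mR=-6050/13221; mL+mR=1750/4407 → advance +1; mR−mL=-17350/13221 → turn -1·90°
n=1: pose=(2,4,E); sL=200/289, sR=200/169; mL=200/289, mR=-40900/48841; mL+mR=-7100/48841 → advance -1; mR−mL=-74700/48841 → turn -1·90°
n=2: pose=(1,4,S); sL=50/49, sR=50/53; mL=50/49, mR=-1125/2597; mL+mR=1525/2597 → advance +1; mR−mL=-3775/2597 → turn -1·90°
n=3: pose=(1,3,W); sL=200/153, sR=40/53; mL=200/153, mR=-820/8109; mL+mR=3260/2703 → advance +1; mR−mL=-11420/8109 → turn -1·90°
n=4: pose=(0,3,N); sL=4/5, sR=100/113; mL=4/5, mR=-274/565; mL+mR=178/565 → advance +1; mR−mL=-726/565 → turn -1·90°
n=5: pose=(0,4,E); sL=200/293, sR=200/173; mL=200/293, mR=-41300/50689; mL+mR=-6700/50689 → advance -1; mR−mL=-75900/50689 → turn -1·90°
n=6: pose=(-1,4,S); sL=1, sR=25/29; mL=1, mR=-21/58; mL+mR=37/58 → advance +1; mR−mL=-79/58 → turn -1·90°
n=7: pose=(-1,3,W); sL=200/169, sR=200/281; mL=200/169, mR=-5700/47489; mL+mR=50500/47489 → advance +1; mR−mL=-61900/47489 → turn -1·90°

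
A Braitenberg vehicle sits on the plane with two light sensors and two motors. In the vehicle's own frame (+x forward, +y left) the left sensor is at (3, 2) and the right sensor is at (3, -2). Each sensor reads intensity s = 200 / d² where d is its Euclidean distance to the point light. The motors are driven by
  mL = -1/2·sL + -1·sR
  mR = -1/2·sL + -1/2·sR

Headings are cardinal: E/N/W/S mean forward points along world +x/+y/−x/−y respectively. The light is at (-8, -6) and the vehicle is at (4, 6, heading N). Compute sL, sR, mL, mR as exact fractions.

8/13 200/421 -4284/5473 -2984/5473

left sensor world pos  = (2, 9); dL² = 325
right sensor world pos = (6, 9); dR² = 421
sL = 200/325 = 8/13
sR = 200/421 = 200/421
mL = -1/2·sL + -1·sR = -4284/5473
mR = -1/2·sL + -1/2·sR = -2984/5473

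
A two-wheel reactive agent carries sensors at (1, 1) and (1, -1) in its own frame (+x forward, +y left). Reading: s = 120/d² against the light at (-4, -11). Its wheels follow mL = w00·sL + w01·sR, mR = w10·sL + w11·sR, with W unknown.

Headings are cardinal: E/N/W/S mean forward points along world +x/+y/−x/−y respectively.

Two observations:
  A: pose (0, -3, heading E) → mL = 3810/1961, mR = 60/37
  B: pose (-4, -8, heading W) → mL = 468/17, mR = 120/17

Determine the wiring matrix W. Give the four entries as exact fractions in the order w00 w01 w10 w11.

obs A: pose=(0,-3,E) → sL=60/53, sR=60/37, mL=3810/1961, mR=60/37
obs B: pose=(-4,-8,W) → sL=24, sR=120/17, mL=468/17, mR=120/17
sensor matrix S = [[60/53, 60/37], [24, 120/17]]; det S = -1031040/33337
solve [mL_A; mL_B] = S·[w00; w01] and [mR_A; mR_B] = S·[w10; w11]:
  w00 = 1, w01 = 1/2, w10 = 0, w11 = 1

1 1/2 0 1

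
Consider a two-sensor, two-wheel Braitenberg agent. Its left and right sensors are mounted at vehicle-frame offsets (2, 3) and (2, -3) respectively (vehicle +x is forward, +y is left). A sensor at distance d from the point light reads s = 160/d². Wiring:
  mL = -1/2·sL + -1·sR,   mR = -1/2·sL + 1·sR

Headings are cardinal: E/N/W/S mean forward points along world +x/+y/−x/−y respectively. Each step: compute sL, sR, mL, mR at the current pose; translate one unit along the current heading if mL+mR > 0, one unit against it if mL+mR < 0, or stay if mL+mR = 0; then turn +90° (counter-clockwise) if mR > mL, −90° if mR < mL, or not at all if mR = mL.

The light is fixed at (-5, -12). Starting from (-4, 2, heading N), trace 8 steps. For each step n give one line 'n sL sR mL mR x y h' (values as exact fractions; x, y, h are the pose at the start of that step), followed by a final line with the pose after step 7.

n=0: pose=(-4,2,N); sL=8/13, sR=10/17; mL=-198/221, mR=62/221; mL+mR=-8/13 → advance -1; mR−mL=20/17 → turn +1·90°
n=1: pose=(-4,1,W); sL=160/101, sR=160/257; mL=-36720/25957, mR=-4400/25957; mL+mR=-160/101 → advance -1; mR−mL=320/257 → turn +1·90°
n=2: pose=(-3,1,S); sL=80/73, sR=80/61; mL=-8280/4453, mR=3400/4453; mL+mR=-80/73 → advance -1; mR−mL=160/61 → turn +1·90°
n=3: pose=(-3,2,E); sL=32/61, sR=160/137; mL=-11952/8357, mR=7568/8357; mL+mR=-32/61 → advance -1; mR−mL=320/137 → turn +1·90°
n=4: pose=(-4,2,N); sL=8/13, sR=10/17; mL=-198/221, mR=62/221; mL+mR=-8/13 → advance -1; mR−mL=20/17 → turn +1·90°
n=5: pose=(-4,1,W); sL=160/101, sR=160/257; mL=-36720/25957, mR=-4400/25957; mL+mR=-160/101 → advance -1; mR−mL=320/257 → turn +1·90°
n=6: pose=(-3,1,S); sL=80/73, sR=80/61; mL=-8280/4453, mR=3400/4453; mL+mR=-80/73 → advance -1; mR−mL=160/61 → turn +1·90°
n=7: pose=(-3,2,E); sL=32/61, sR=160/137; mL=-11952/8357, mR=7568/8357; mL+mR=-32/61 → advance -1; mR−mL=320/137 → turn +1·90°

0 8/13 10/17 -198/221 62/221 -4 2 N
1 160/101 160/257 -36720/25957 -4400/25957 -4 1 W
2 80/73 80/61 -8280/4453 3400/4453 -3 1 S
3 32/61 160/137 -11952/8357 7568/8357 -3 2 E
4 8/13 10/17 -198/221 62/221 -4 2 N
5 160/101 160/257 -36720/25957 -4400/25957 -4 1 W
6 80/73 80/61 -8280/4453 3400/4453 -3 1 S
7 32/61 160/137 -11952/8357 7568/8357 -3 2 E
final -4 2 N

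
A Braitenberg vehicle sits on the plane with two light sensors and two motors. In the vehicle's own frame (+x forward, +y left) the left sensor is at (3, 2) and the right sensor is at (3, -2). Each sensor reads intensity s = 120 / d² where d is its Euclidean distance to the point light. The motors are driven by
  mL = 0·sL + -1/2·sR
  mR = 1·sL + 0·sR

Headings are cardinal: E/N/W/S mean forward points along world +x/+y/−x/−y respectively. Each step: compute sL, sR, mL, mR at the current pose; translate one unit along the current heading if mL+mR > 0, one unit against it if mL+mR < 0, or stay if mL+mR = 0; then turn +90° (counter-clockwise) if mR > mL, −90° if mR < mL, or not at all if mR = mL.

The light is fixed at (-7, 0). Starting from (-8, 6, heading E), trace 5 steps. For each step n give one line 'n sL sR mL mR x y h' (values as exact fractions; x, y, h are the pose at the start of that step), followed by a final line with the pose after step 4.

n=0: pose=(-8,6,E); sL=30/17, sR=6; mL=-3, mR=30/17; mL+mR=-21/17 → advance -1; mR−mL=81/17 → turn +1·90°
n=1: pose=(-9,6,N); sL=120/97, sR=40/27; mL=-20/27, mR=120/97; mL+mR=1300/2619 → advance +1; mR−mL=5180/2619 → turn +1·90°
n=2: pose=(-9,7,W); sL=12/5, sR=60/53; mL=-30/53, mR=12/5; mL+mR=486/265 → advance +1; mR−mL=786/265 → turn +1·90°
n=3: pose=(-10,7,S); sL=120/17, sR=120/41; mL=-60/41, mR=120/17; mL+mR=3900/697 → advance +1; mR−mL=5940/697 → turn +1·90°
n=4: pose=(-10,6,E); sL=15/8, sR=15/2; mL=-15/4, mR=15/8; mL+mR=-15/8 → advance -1; mR−mL=45/8 → turn +1·90°

0 30/17 6 -3 30/17 -8 6 E
1 120/97 40/27 -20/27 120/97 -9 6 N
2 12/5 60/53 -30/53 12/5 -9 7 W
3 120/17 120/41 -60/41 120/17 -10 7 S
4 15/8 15/2 -15/4 15/8 -10 6 E
final -11 6 N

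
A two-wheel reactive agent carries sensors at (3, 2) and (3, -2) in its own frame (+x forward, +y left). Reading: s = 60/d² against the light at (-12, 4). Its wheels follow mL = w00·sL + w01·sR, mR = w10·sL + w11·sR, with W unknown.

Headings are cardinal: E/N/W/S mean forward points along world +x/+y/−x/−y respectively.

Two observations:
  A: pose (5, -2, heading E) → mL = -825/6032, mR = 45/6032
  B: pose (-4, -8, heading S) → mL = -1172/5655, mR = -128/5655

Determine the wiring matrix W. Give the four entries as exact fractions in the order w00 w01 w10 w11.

obs A: pose=(5,-2,E) → sL=15/104, sR=15/116, mL=-825/6032, mR=45/6032
obs B: pose=(-4,-8,S) → sL=12/65, sR=20/87, mL=-1172/5655, mR=-128/5655
sensor matrix S = [[15/104, 15/116], [12/65, 20/87]]; det S = 7/754
solve [mL_A; mL_B] = S·[w00; w01] and [mR_A; mR_B] = S·[w10; w11]:
  w00 = -1/2, w01 = -1/2, w10 = 1/2, w11 = -1/2

-1/2 -1/2 1/2 -1/2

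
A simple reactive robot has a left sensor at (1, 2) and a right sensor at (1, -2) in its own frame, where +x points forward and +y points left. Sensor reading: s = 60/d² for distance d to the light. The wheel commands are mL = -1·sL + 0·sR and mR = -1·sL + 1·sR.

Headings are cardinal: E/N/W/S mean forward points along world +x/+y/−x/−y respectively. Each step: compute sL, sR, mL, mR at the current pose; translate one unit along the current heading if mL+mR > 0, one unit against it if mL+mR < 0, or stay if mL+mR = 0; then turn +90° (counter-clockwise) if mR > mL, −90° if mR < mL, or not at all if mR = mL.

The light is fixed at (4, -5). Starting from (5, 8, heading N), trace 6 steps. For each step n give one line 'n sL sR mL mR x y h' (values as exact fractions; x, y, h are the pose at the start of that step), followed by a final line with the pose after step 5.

n=0: pose=(5,8,N); sL=60/197, sR=12/41; mL=-60/197, mR=-96/8077; mL+mR=-2556/8077 → advance -1; mR−mL=12/41 → turn +1·90°
n=1: pose=(5,7,W); sL=3/5, sR=15/49; mL=-3/5, mR=-72/245; mL+mR=-219/245 → advance -1; mR−mL=15/49 → turn +1·90°
n=2: pose=(6,7,S); sL=60/137, sR=60/121; mL=-60/137, mR=960/16577; mL+mR=-6300/16577 → advance -1; mR−mL=60/121 → turn +1·90°
n=3: pose=(6,8,E); sL=10/39, sR=6/13; mL=-10/39, mR=8/39; mL+mR=-2/39 → advance -1; mR−mL=6/13 → turn +1·90°
n=4: pose=(5,8,N); sL=60/197, sR=12/41; mL=-60/197, mR=-96/8077; mL+mR=-2556/8077 → advance -1; mR−mL=12/41 → turn +1·90°
n=5: pose=(5,7,W); sL=3/5, sR=15/49; mL=-3/5, mR=-72/245; mL+mR=-219/245 → advance -1; mR−mL=15/49 → turn +1·90°

0 60/197 12/41 -60/197 -96/8077 5 8 N
1 3/5 15/49 -3/5 -72/245 5 7 W
2 60/137 60/121 -60/137 960/16577 6 7 S
3 10/39 6/13 -10/39 8/39 6 8 E
4 60/197 12/41 -60/197 -96/8077 5 8 N
5 3/5 15/49 -3/5 -72/245 5 7 W
final 6 7 S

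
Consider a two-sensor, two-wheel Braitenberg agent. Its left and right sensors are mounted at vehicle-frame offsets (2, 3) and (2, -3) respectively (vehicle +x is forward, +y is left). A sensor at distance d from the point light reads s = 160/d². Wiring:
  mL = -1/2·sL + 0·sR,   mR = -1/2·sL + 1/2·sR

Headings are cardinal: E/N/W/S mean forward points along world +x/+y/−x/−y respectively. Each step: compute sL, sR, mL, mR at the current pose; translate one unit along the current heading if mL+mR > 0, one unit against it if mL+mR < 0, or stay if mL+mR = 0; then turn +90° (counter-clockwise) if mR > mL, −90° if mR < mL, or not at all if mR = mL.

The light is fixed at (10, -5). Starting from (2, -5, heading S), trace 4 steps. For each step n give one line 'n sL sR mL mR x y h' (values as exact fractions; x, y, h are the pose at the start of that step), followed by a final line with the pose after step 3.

0 160/29 32/25 -80/29 -1536/725 2 -5 S
1 40/13 4 -20/13 6/13 2 -4 E
2 160/153 32/9 -80/153 64/51 1 -4 N
3 80/61 80/73 -40/61 -480/4453 1 -3 W
final 2 -3 S

n=0: pose=(2,-5,S); sL=160/29, sR=32/25; mL=-80/29, mR=-1536/725; mL+mR=-3536/725 → advance -1; mR−mL=16/25 → turn +1·90°
n=1: pose=(2,-4,E); sL=40/13, sR=4; mL=-20/13, mR=6/13; mL+mR=-14/13 → advance -1; mR−mL=2 → turn +1·90°
n=2: pose=(1,-4,N); sL=160/153, sR=32/9; mL=-80/153, mR=64/51; mL+mR=112/153 → advance +1; mR−mL=16/9 → turn +1·90°
n=3: pose=(1,-3,W); sL=80/61, sR=80/73; mL=-40/61, mR=-480/4453; mL+mR=-3400/4453 → advance -1; mR−mL=40/73 → turn +1·90°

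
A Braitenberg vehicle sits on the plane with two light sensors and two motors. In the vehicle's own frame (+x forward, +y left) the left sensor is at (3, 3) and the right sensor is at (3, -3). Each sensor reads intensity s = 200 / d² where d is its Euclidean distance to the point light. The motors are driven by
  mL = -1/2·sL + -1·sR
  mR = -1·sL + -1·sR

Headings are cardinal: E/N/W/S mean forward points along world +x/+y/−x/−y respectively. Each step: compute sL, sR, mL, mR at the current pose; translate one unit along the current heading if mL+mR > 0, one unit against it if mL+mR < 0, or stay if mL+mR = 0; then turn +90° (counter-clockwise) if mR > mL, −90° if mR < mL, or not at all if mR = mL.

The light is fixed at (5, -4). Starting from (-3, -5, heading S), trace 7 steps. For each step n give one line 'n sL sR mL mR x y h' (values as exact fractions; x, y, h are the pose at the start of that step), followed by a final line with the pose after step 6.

n=0: pose=(-3,-5,S); sL=200/41, sR=200/137; mL=-21900/5617, mR=-35600/5617; mL+mR=-57500/5617 → advance -1; mR−mL=-100/41 → turn -1·90°
n=1: pose=(-3,-4,W); sL=20/13, sR=20/13; mL=-30/13, mR=-40/13; mL+mR=-70/13 → advance -1; mR−mL=-10/13 → turn -1·90°
n=2: pose=(-2,-4,N); sL=200/109, sR=8; mL=-972/109, mR=-1072/109; mL+mR=-2044/109 → advance -1; mR−mL=-100/109 → turn -1·90°
n=3: pose=(-2,-5,E); sL=10, sR=25/4; mL=-45/4, mR=-65/4; mL+mR=-55/2 → advance -1; mR−mL=-5 → turn -1·90°
n=4: pose=(-3,-5,S); sL=200/41, sR=200/137; mL=-21900/5617, mR=-35600/5617; mL+mR=-57500/5617 → advance -1; mR−mL=-100/41 → turn -1·90°
n=5: pose=(-3,-4,W); sL=20/13, sR=20/13; mL=-30/13, mR=-40/13; mL+mR=-70/13 → advance -1; mR−mL=-10/13 → turn -1·90°
n=6: pose=(-2,-4,N); sL=200/109, sR=8; mL=-972/109, mR=-1072/109; mL+mR=-2044/109 → advance -1; mR−mL=-100/109 → turn -1·90°

0 200/41 200/137 -21900/5617 -35600/5617 -3 -5 S
1 20/13 20/13 -30/13 -40/13 -3 -4 W
2 200/109 8 -972/109 -1072/109 -2 -4 N
3 10 25/4 -45/4 -65/4 -2 -5 E
4 200/41 200/137 -21900/5617 -35600/5617 -3 -5 S
5 20/13 20/13 -30/13 -40/13 -3 -4 W
6 200/109 8 -972/109 -1072/109 -2 -4 N
final -2 -5 E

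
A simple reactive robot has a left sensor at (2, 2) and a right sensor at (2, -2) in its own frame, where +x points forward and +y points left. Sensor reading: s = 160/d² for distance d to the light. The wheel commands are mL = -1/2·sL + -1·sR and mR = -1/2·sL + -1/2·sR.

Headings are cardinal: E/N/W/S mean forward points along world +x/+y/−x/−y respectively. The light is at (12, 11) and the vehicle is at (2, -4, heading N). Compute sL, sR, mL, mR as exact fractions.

left sensor world pos  = (0, -2); dL² = 313
right sensor world pos = (4, -2); dR² = 233
sL = 160/313 = 160/313
sR = 160/233 = 160/233
mL = -1/2·sL + -1·sR = -68720/72929
mR = -1/2·sL + -1/2·sR = -43680/72929

160/313 160/233 -68720/72929 -43680/72929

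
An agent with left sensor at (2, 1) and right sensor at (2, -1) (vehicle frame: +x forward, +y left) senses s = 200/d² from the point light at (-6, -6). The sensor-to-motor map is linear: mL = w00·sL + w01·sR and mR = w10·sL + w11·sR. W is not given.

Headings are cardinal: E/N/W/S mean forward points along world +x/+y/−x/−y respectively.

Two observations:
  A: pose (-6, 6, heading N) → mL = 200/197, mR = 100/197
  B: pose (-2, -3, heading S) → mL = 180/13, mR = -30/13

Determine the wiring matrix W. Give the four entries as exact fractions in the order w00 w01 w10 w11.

1/2 1/2 1 -1/2

obs A: pose=(-6,6,N) → sL=200/197, sR=200/197, mL=200/197, mR=100/197
obs B: pose=(-2,-3,S) → sL=100/13, sR=20, mL=180/13, mR=-30/13
sensor matrix S = [[200/197, 200/197], [100/13, 20]]; det S = 32000/2561
solve [mL_A; mL_B] = S·[w00; w01] and [mR_A; mR_B] = S·[w10; w11]:
  w00 = 1/2, w01 = 1/2, w10 = 1, w11 = -1/2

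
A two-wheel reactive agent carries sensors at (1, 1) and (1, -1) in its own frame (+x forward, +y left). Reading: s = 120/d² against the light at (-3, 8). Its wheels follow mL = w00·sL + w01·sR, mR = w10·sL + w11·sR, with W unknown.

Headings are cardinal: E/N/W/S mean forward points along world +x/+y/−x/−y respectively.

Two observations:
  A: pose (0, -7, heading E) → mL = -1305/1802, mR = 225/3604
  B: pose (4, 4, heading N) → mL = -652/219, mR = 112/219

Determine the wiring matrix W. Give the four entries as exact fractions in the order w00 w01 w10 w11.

-1/2 -1 1/2 -1/2

obs A: pose=(0,-7,E) → sL=30/53, sR=15/34, mL=-1305/1802, mR=225/3604
obs B: pose=(4,4,N) → sL=8/3, sR=120/73, mL=-652/219, mR=112/219
sensor matrix S = [[30/53, 15/34], [8/3, 120/73]]; det S = -16180/65773
solve [mL_A; mL_B] = S·[w00; w01] and [mR_A; mR_B] = S·[w10; w11]:
  w00 = -1/2, w01 = -1, w10 = 1/2, w11 = -1/2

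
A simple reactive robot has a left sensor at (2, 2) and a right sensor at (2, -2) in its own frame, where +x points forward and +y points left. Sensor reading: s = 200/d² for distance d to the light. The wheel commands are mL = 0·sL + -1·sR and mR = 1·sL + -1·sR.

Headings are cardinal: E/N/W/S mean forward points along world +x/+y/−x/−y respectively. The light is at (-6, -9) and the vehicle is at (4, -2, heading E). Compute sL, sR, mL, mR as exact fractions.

8/9 200/169 -200/169 -448/1521

left sensor world pos  = (6, 0); dL² = 225
right sensor world pos = (6, -4); dR² = 169
sL = 200/225 = 8/9
sR = 200/169 = 200/169
mL = 0·sL + -1·sR = -200/169
mR = 1·sL + -1·sR = -448/1521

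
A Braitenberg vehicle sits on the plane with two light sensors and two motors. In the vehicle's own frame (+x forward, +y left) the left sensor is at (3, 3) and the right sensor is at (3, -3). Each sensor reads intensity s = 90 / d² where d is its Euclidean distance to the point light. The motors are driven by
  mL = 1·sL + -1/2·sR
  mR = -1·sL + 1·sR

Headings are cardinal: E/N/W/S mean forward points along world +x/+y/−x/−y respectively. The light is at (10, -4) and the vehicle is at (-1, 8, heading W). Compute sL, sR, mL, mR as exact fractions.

90/277 90/421 25425/116617 -12960/116617

left sensor world pos  = (-4, 5); dL² = 277
right sensor world pos = (-4, 11); dR² = 421
sL = 90/277 = 90/277
sR = 90/421 = 90/421
mL = 1·sL + -1/2·sR = 25425/116617
mR = -1·sL + 1·sR = -12960/116617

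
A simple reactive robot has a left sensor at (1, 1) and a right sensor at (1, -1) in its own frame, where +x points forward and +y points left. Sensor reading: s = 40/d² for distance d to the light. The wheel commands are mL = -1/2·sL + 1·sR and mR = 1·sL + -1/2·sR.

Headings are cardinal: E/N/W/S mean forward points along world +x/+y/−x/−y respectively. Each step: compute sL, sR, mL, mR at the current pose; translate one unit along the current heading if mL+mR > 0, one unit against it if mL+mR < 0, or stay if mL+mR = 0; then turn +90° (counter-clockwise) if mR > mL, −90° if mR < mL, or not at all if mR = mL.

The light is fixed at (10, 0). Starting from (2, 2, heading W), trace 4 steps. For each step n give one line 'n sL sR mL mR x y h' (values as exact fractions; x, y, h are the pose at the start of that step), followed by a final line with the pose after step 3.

0 20/41 4/9 74/369 98/369 2 2 W
1 8/13 40/101 116/1313 548/1313 1 2 S
2 10/17 5/8 45/136 75/272 1 1 E
3 40/49 40/81 340/3969 2260/3969 2 1 S
final 2 0 E

n=0: pose=(2,2,W); sL=20/41, sR=4/9; mL=74/369, mR=98/369; mL+mR=172/369 → advance +1; mR−mL=8/123 → turn +1·90°
n=1: pose=(1,2,S); sL=8/13, sR=40/101; mL=116/1313, mR=548/1313; mL+mR=664/1313 → advance +1; mR−mL=432/1313 → turn +1·90°
n=2: pose=(1,1,E); sL=10/17, sR=5/8; mL=45/136, mR=75/272; mL+mR=165/272 → advance +1; mR−mL=-15/272 → turn -1·90°
n=3: pose=(2,1,S); sL=40/49, sR=40/81; mL=340/3969, mR=2260/3969; mL+mR=2600/3969 → advance +1; mR−mL=640/1323 → turn +1·90°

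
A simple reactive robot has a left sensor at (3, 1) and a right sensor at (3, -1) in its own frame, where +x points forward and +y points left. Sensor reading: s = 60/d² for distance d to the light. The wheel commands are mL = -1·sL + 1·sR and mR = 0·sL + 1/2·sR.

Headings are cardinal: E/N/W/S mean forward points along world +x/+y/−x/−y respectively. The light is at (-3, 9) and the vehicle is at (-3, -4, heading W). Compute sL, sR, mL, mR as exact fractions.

left sensor world pos  = (-6, -5); dL² = 205
right sensor world pos = (-6, -3); dR² = 153
sL = 60/205 = 12/41
sR = 60/153 = 20/51
mL = -1·sL + 1·sR = 208/2091
mR = 0·sL + 1/2·sR = 10/51

12/41 20/51 208/2091 10/51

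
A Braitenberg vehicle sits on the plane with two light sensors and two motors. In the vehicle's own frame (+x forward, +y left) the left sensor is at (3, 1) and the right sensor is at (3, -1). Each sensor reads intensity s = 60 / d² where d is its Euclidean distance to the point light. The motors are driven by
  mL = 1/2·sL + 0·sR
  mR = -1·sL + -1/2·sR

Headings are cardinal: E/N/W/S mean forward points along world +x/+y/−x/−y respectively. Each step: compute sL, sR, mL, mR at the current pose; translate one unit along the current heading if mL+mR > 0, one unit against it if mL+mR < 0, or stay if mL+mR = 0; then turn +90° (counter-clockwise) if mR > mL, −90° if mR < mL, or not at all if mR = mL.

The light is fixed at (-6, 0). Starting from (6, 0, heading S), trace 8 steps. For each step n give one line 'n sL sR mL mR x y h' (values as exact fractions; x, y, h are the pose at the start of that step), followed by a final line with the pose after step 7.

n=0: pose=(6,0,S); sL=30/89, sR=6/13; mL=15/89, mR=-657/1157; mL+mR=-462/1157 → advance -1; mR−mL=-852/1157 → turn -1·90°
n=1: pose=(6,1,W); sL=20/27, sR=12/17; mL=10/27, mR=-502/459; mL+mR=-332/459 → advance -1; mR−mL=-224/153 → turn -1·90°
n=2: pose=(7,1,N); sL=3/8, sR=15/53; mL=3/16, mR=-219/424; mL+mR=-279/848 → advance -1; mR−mL=-597/848 → turn -1·90°
n=3: pose=(7,0,E); sL=60/257, sR=60/257; mL=30/257, mR=-90/257; mL+mR=-60/257 → advance -1; mR−mL=-120/257 → turn -1·90°
n=4: pose=(6,0,S); sL=30/89, sR=6/13; mL=15/89, mR=-657/1157; mL+mR=-462/1157 → advance -1; mR−mL=-852/1157 → turn -1·90°
n=5: pose=(6,1,W); sL=20/27, sR=12/17; mL=10/27, mR=-502/459; mL+mR=-332/459 → advance -1; mR−mL=-224/153 → turn -1·90°
n=6: pose=(7,1,N); sL=3/8, sR=15/53; mL=3/16, mR=-219/424; mL+mR=-279/848 → advance -1; mR−mL=-597/848 → turn -1·90°
n=7: pose=(7,0,E); sL=60/257, sR=60/257; mL=30/257, mR=-90/257; mL+mR=-60/257 → advance -1; mR−mL=-120/257 → turn -1·90°

0 30/89 6/13 15/89 -657/1157 6 0 S
1 20/27 12/17 10/27 -502/459 6 1 W
2 3/8 15/53 3/16 -219/424 7 1 N
3 60/257 60/257 30/257 -90/257 7 0 E
4 30/89 6/13 15/89 -657/1157 6 0 S
5 20/27 12/17 10/27 -502/459 6 1 W
6 3/8 15/53 3/16 -219/424 7 1 N
7 60/257 60/257 30/257 -90/257 7 0 E
final 6 0 S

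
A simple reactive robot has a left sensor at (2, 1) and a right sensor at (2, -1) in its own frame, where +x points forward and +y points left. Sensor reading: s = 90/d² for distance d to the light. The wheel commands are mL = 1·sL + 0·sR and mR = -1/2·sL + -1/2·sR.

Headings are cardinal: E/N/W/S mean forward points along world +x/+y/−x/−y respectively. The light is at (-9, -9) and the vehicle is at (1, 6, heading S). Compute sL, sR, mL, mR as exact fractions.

9/29 9/25 9/29 -243/725

left sensor world pos  = (2, 4); dL² = 290
right sensor world pos = (0, 4); dR² = 250
sL = 90/290 = 9/29
sR = 90/250 = 9/25
mL = 1·sL + 0·sR = 9/29
mR = -1/2·sL + -1/2·sR = -243/725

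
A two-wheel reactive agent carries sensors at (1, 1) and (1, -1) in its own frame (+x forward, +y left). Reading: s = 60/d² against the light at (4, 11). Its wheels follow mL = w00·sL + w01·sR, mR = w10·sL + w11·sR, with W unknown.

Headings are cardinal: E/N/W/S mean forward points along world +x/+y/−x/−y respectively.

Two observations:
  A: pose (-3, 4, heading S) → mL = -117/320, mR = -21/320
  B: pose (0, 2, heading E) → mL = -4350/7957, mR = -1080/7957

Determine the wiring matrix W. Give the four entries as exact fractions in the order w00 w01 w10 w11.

-1 1/2 -1/2 1/2

obs A: pose=(-3,4,S) → sL=3/5, sR=15/32, mL=-117/320, mR=-21/320
obs B: pose=(0,2,E) → sL=60/73, sR=60/109, mL=-4350/7957, mR=-1080/7957
sensor matrix S = [[3/5, 15/32], [60/73, 60/109]]; det S = -3501/63656
solve [mL_A; mL_B] = S·[w00; w01] and [mR_A; mR_B] = S·[w10; w11]:
  w00 = -1, w01 = 1/2, w10 = -1/2, w11 = 1/2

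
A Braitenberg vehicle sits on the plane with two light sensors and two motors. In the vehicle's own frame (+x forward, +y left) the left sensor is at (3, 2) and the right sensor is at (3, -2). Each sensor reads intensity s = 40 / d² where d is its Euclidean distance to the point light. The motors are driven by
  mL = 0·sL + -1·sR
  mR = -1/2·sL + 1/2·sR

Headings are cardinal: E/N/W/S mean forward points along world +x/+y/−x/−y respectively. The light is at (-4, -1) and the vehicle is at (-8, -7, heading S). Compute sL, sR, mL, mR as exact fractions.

left sensor world pos  = (-6, -10); dL² = 85
right sensor world pos = (-10, -10); dR² = 117
sL = 40/85 = 8/17
sR = 40/117 = 40/117
mL = 0·sL + -1·sR = -40/117
mR = -1/2·sL + 1/2·sR = -128/1989

8/17 40/117 -40/117 -128/1989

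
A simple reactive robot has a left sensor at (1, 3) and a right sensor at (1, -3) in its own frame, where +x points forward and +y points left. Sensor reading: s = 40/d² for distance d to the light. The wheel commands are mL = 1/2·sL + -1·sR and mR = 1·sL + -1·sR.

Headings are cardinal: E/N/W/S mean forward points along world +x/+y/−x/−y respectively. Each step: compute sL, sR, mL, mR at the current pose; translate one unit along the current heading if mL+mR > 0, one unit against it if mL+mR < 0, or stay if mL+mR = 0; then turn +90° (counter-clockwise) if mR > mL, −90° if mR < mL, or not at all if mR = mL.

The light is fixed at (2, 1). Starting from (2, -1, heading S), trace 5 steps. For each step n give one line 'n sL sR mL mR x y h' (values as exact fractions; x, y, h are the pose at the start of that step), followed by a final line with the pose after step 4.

0 20/9 20/9 -10/9 0 2 -1 S
1 8 40/17 28/17 96/17 2 0 E
2 10 5/2 5/2 15/2 3 0 N
3 40/9 40/9 -20/9 0 3 1 W
4 20/13 20 -250/13 -240/13 4 1 S
final 4 2 E

n=0: pose=(2,-1,S); sL=20/9, sR=20/9; mL=-10/9, mR=0; mL+mR=-10/9 → advance -1; mR−mL=10/9 → turn +1·90°
n=1: pose=(2,0,E); sL=8, sR=40/17; mL=28/17, mR=96/17; mL+mR=124/17 → advance +1; mR−mL=4 → turn +1·90°
n=2: pose=(3,0,N); sL=10, sR=5/2; mL=5/2, mR=15/2; mL+mR=10 → advance +1; mR−mL=5 → turn +1·90°
n=3: pose=(3,1,W); sL=40/9, sR=40/9; mL=-20/9, mR=0; mL+mR=-20/9 → advance -1; mR−mL=20/9 → turn +1·90°
n=4: pose=(4,1,S); sL=20/13, sR=20; mL=-250/13, mR=-240/13; mL+mR=-490/13 → advance -1; mR−mL=10/13 → turn +1·90°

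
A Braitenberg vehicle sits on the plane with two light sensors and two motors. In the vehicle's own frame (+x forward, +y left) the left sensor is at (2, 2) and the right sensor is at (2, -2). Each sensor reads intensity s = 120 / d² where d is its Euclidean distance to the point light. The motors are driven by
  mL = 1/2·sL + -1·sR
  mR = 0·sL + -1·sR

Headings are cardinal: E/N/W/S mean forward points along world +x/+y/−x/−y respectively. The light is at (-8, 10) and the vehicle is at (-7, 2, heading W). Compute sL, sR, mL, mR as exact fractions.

left sensor world pos  = (-9, 0); dL² = 101
right sensor world pos = (-9, 4); dR² = 37
sL = 120/101 = 120/101
sR = 120/37 = 120/37
mL = 1/2·sL + -1·sR = -9900/3737
mR = 0·sL + -1·sR = -120/37

120/101 120/37 -9900/3737 -120/37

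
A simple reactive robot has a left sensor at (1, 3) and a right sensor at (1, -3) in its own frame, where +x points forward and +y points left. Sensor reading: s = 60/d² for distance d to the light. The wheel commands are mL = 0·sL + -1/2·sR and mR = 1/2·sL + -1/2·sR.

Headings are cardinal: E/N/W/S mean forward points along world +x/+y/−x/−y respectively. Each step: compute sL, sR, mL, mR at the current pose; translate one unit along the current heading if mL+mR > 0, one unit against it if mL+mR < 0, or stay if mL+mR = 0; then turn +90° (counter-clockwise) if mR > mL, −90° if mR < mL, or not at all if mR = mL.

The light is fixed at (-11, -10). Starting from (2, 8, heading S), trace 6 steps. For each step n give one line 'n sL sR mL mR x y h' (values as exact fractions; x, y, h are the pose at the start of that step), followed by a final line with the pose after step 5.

0 12/109 60/389 -30/389 -936/42401 2 8 S
1 3/34 15/113 -15/226 -171/7684 2 9 E
2 60/481 12/125 -6/125 864/60125 1 9 N
3 30/173 30/281 -15/281 1620/48613 1 8 W
4 12/109 60/389 -30/389 -936/42401 2 8 S
5 3/34 15/113 -15/226 -171/7684 2 9 E
final 1 9 N

n=0: pose=(2,8,S); sL=12/109, sR=60/389; mL=-30/389, mR=-936/42401; mL+mR=-4206/42401 → advance -1; mR−mL=6/109 → turn +1·90°
n=1: pose=(2,9,E); sL=3/34, sR=15/113; mL=-15/226, mR=-171/7684; mL+mR=-681/7684 → advance -1; mR−mL=3/68 → turn +1·90°
n=2: pose=(1,9,N); sL=60/481, sR=12/125; mL=-6/125, mR=864/60125; mL+mR=-2022/60125 → advance -1; mR−mL=30/481 → turn +1·90°
n=3: pose=(1,8,W); sL=30/173, sR=30/281; mL=-15/281, mR=1620/48613; mL+mR=-975/48613 → advance -1; mR−mL=15/173 → turn +1·90°
n=4: pose=(2,8,S); sL=12/109, sR=60/389; mL=-30/389, mR=-936/42401; mL+mR=-4206/42401 → advance -1; mR−mL=6/109 → turn +1·90°
n=5: pose=(2,9,E); sL=3/34, sR=15/113; mL=-15/226, mR=-171/7684; mL+mR=-681/7684 → advance -1; mR−mL=3/68 → turn +1·90°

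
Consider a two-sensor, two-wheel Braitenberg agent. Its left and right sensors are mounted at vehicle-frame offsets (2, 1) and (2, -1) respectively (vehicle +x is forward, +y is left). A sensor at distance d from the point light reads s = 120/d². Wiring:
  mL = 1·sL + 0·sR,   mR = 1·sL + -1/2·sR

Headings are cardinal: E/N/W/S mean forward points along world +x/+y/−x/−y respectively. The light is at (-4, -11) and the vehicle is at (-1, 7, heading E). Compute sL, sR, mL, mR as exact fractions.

left sensor world pos  = (1, 8); dL² = 386
right sensor world pos = (1, 6); dR² = 314
sL = 120/386 = 60/193
sR = 120/314 = 60/157
mL = 1·sL + 0·sR = 60/193
mR = 1·sL + -1/2·sR = 3630/30301

60/193 60/157 60/193 3630/30301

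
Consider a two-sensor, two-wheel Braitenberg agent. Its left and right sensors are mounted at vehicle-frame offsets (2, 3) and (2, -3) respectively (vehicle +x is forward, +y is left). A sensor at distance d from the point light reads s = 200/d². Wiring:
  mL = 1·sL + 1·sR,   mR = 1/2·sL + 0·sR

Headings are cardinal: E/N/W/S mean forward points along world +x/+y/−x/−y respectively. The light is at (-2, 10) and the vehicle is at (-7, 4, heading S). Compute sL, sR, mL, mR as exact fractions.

left sensor world pos  = (-4, 2); dL² = 68
right sensor world pos = (-10, 2); dR² = 128
sL = 200/68 = 50/17
sR = 200/128 = 25/16
mL = 1·sL + 1·sR = 1225/272
mR = 1/2·sL + 0·sR = 25/17

50/17 25/16 1225/272 25/17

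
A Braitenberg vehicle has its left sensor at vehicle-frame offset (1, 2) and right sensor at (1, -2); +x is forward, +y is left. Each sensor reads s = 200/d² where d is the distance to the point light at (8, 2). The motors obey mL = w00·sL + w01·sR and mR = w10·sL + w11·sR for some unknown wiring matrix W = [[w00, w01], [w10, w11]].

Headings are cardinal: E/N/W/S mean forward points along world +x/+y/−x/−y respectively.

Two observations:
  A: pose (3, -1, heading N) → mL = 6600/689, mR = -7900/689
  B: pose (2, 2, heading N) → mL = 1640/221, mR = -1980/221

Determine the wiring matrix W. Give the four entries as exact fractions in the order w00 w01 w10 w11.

1/2 1/2 -1 -1/2

obs A: pose=(3,-1,N) → sL=200/53, sR=200/13, mL=6600/689, mR=-7900/689
obs B: pose=(2,2,N) → sL=40/13, sR=200/17, mL=1640/221, mR=-1980/221
sensor matrix S = [[200/53, 200/13], [40/13, 200/17]]; det S = -448000/152269
solve [mL_A; mL_B] = S·[w00; w01] and [mR_A; mR_B] = S·[w10; w11]:
  w00 = 1/2, w01 = 1/2, w10 = -1, w11 = -1/2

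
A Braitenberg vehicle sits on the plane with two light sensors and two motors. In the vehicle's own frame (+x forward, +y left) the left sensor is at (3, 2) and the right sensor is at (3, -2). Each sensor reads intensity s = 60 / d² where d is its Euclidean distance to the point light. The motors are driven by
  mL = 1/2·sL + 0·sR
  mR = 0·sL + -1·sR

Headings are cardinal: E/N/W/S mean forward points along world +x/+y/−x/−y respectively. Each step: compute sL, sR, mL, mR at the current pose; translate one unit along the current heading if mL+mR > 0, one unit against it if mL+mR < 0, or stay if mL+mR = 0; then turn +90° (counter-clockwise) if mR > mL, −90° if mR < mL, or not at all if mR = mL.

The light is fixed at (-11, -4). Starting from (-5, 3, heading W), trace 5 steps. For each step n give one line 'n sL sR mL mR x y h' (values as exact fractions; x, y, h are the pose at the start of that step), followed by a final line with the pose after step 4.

0 30/17 2/3 15/17 -2/3 -5 3 W
1 60/109 60/149 30/109 -60/149 -6 3 N
2 15/32 3/4 15/64 -3/4 -6 2 E
3 4/3 60/13 2/3 -60/13 -7 2 S
4 30/13 30/41 15/13 -30/41 -7 3 W
final -8 3 N

n=0: pose=(-5,3,W); sL=30/17, sR=2/3; mL=15/17, mR=-2/3; mL+mR=11/51 → advance +1; mR−mL=-79/51 → turn -1·90°
n=1: pose=(-6,3,N); sL=60/109, sR=60/149; mL=30/109, mR=-60/149; mL+mR=-2070/16241 → advance -1; mR−mL=-11010/16241 → turn -1·90°
n=2: pose=(-6,2,E); sL=15/32, sR=3/4; mL=15/64, mR=-3/4; mL+mR=-33/64 → advance -1; mR−mL=-63/64 → turn -1·90°
n=3: pose=(-7,2,S); sL=4/3, sR=60/13; mL=2/3, mR=-60/13; mL+mR=-154/39 → advance -1; mR−mL=-206/39 → turn -1·90°
n=4: pose=(-7,3,W); sL=30/13, sR=30/41; mL=15/13, mR=-30/41; mL+mR=225/533 → advance +1; mR−mL=-1005/533 → turn -1·90°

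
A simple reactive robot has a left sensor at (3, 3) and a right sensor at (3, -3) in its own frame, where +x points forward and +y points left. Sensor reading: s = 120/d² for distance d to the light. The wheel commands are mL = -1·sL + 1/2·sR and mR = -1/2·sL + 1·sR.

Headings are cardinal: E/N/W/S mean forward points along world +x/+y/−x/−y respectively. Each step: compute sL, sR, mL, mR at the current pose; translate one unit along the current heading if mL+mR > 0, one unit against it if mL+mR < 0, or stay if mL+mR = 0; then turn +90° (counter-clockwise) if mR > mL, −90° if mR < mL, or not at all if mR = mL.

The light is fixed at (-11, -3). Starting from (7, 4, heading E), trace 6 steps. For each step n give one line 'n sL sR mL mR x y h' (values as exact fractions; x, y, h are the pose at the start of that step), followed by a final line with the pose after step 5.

0 120/541 120/457 -22380/247237 37500/247237 7 4 E
1 30/89 15/73 -3045/12994 240/6497 8 4 N
2 24/53 120/337 -4908/17861 2316/17861 8 3 W
3 60/269 60/149 -870/40081 11670/40081 9 3 S
4 120/593 120/533 -28380/316069 39180/316069 9 2 E
5 30/97 3/16 -669/3104 51/1552 10 2 N
final 10 1 W

n=0: pose=(7,4,E); sL=120/541, sR=120/457; mL=-22380/247237, mR=37500/247237; mL+mR=15120/247237 → advance +1; mR−mL=59880/247237 → turn +1·90°
n=1: pose=(8,4,N); sL=30/89, sR=15/73; mL=-3045/12994, mR=240/6497; mL+mR=-2565/12994 → advance -1; mR−mL=3525/12994 → turn +1·90°
n=2: pose=(8,3,W); sL=24/53, sR=120/337; mL=-4908/17861, mR=2316/17861; mL+mR=-2592/17861 → advance -1; mR−mL=7224/17861 → turn +1·90°
n=3: pose=(9,3,S); sL=60/269, sR=60/149; mL=-870/40081, mR=11670/40081; mL+mR=10800/40081 → advance +1; mR−mL=12540/40081 → turn +1·90°
n=4: pose=(9,2,E); sL=120/593, sR=120/533; mL=-28380/316069, mR=39180/316069; mL+mR=10800/316069 → advance +1; mR−mL=67560/316069 → turn +1·90°
n=5: pose=(10,2,N); sL=30/97, sR=3/16; mL=-669/3104, mR=51/1552; mL+mR=-567/3104 → advance -1; mR−mL=771/3104 → turn +1·90°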